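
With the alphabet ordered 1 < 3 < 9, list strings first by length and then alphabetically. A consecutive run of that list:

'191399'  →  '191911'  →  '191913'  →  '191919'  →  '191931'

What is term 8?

191991

Continuing the enumeration 3 steps past 191931: 191931 → 191933 → 191939 → (answer).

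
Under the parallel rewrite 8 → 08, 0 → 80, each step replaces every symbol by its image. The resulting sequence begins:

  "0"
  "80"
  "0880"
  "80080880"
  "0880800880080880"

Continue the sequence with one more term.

80080880088080080880800880080880

φ(0880800880080880) expands symbol-by-symbol to 80 08 08 80 08 80 80 08 08 80 80 08 80 08 08 80; joining the 16 pieces gives the next term.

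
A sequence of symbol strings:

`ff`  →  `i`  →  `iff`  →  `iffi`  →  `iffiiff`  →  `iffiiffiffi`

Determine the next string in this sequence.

This is a Fibonacci-style word recurrence s(k) = s(k−1)·s(k−2): e.g. i·ff = iff.
Continuing: iffiiffiffi · iffiiff gives term 7.

iffiiffiffiiffiiff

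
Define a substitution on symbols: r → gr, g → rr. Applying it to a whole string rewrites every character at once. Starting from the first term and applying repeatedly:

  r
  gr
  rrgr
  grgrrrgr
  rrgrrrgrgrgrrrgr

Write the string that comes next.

Applying the rule to each of the 16 symbols of rrgrrrgrgrgrrrgr gives the pieces gr gr rr gr gr gr rr gr rr gr rr gr gr gr rr gr, which concatenate to the answer.

grgrrrgrgrgrrrgrrrgrrrgrgrgrrrgr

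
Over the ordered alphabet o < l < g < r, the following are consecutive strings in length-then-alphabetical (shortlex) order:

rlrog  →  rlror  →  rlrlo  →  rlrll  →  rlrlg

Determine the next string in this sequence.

Treat rlrlg as a base-4 numeral over the given alphabet and add one, carrying through any trailing r's.

rlrlr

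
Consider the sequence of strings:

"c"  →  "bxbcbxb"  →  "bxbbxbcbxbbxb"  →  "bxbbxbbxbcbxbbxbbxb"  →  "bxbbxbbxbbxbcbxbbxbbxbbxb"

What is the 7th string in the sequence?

bxbbxbbxbbxbbxbbxbcbxbbxbbxbbxbbxbbxb

Each term wraps the previous one in bxb on the left and bxb on the right.
From bxbbxbbxbbxbcbxbbxbbxbbxb, 2 further steps: bxbbxbbxbbxbcbxbbxbbxbbxb → bxbbxbbxbbxbbxbcbxbbxbbxbbxbbxb → (answer).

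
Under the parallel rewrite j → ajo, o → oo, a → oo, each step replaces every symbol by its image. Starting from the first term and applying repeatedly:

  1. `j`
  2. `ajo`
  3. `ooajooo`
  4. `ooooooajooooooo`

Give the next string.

ooooooooooooooajooooooooooooooo

φ(ooooooajooooooo) expands symbol-by-symbol to oo oo oo oo oo oo oo ajo oo oo oo oo oo oo oo; joining the 15 pieces gives the next term.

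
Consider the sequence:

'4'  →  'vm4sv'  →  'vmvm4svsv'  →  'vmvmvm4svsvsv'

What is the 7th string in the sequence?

Each term wraps the previous one in vm on the left and sv on the right.
From vmvmvm4svsvsv, 3 further steps: vmvmvm4svsvsv → vmvmvmvm4svsvsvsv → vmvmvmvmvm4svsvsvsvsv → (answer).

vmvmvmvmvmvm4svsvsvsvsvsv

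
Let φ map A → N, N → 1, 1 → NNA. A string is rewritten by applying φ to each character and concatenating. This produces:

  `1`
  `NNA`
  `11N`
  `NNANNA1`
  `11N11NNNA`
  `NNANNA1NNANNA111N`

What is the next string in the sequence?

Rewriting the 17 symbols of NNANNA1NNANNA111N one by one yields 1 1 N 1 1 N NNA 1 1 N 1 1 N NNA NNA NNA 1; concatenated:

11N11NNNA11N11NNNANNANNA1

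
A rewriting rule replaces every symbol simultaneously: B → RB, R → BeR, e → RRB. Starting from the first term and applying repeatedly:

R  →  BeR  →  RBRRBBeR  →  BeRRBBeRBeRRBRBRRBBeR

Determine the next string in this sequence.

Rewriting the 21 symbols of BeRRBBeRBeRRBRBRRBBeR one by one yields RB RRB BeR BeR RB RB RRB BeR RB RRB BeR BeR RB BeR RB BeR BeR RB RB RRB BeR; concatenated:

RBRRBBeRBeRRBRBRRBBeRRBRRBBeRBeRRBBeRRBBeRBeRRBRBRRBBeR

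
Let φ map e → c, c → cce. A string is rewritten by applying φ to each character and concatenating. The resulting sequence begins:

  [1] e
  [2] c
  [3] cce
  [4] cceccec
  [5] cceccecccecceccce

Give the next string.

Applying the rule to each of the 17 symbols of cceccecccecceccce gives the pieces cce cce c cce cce c cce cce cce c cce cce c cce cce cce c, which concatenate to the answer.

cceccecccecceccceccecceccceccecccecceccec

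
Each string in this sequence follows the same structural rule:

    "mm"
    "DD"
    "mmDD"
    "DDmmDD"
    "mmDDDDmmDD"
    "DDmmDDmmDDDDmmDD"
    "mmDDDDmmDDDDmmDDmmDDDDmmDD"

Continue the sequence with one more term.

From term 3 onward, concatenate the second-to-last term with the last: mm·DD = mmDD, DD·mmDD = DDmmDD, …
Continuing: DDmmDDmmDDDDmmDD · mmDDDDmmDDDDmmDDmmDDDDmmDD gives term 8.

DDmmDDmmDDDDmmDDmmDDDDmmDDDDmmDDmmDDDDmmDD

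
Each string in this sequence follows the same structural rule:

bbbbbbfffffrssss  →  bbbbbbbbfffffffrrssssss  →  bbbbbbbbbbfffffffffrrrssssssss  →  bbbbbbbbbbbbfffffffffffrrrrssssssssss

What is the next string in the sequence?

bbbbbbbbbbbbbbfffffffffffffrrrrrssssssssssss

The n-th term is 2n+2 b's then 2n+1 f's then n-1 r's then 2n s's, where the shown terms are n = 2, 3, 4, 5.
For the next term, n = 6, so the run lengths are 14, 13, 5, 12.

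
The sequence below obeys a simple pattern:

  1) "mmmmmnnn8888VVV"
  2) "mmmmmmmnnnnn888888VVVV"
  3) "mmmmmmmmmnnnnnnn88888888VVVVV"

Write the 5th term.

Reading off run lengths: m runs 5, 7, 9; n runs 3, 5, 7; 8 runs 4, 6, 8; V runs 3, 4, 5 — each is linear in n, where the shown terms are n = 2, 3, 4.
At n = 6 the blocks have lengths 13, 11, 12, 7.

mmmmmmmmmmmmmnnnnnnnnnnn888888888888VVVVVVV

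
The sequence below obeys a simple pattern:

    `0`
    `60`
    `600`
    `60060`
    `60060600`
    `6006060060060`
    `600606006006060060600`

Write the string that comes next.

6006060060060600606006006060060060

From term 3 onward, concatenate the last term with the second-to-last: 60·0 = 600, 600·60 = 60060, …
Continuing: 600606006006060060600 · 6006060060060 gives term 8.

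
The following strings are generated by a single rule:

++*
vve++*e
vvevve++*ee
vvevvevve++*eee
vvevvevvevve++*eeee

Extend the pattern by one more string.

Each term wraps the previous one in vve on the left and e on the right.
So the next term is vve·vvevvevvevve++*eeee·e.

vvevvevvevvevve++*eeeee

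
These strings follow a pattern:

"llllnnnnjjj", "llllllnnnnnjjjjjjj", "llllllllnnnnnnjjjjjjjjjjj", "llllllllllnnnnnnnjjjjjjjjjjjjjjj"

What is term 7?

llllllllllllllllnnnnnnnnnnjjjjjjjjjjjjjjjjjjjjjjjjjjj

Each string has the form l^{2n+2} n^{n+3} j^{4n-1} (n = 1, 2, …).
For term 7, n = 7, so the run lengths are 16, 10, 27.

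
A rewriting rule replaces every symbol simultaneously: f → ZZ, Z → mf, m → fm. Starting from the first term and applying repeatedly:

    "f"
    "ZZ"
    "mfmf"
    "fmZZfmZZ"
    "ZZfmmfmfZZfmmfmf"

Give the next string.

Replace each of the 16 characters of ZZfmmfmfZZfmmfmf in place — mf mf ZZ fm fm ZZ fm ZZ mf mf ZZ fm fm ZZ fm ZZ — and concatenate.

mfmfZZfmfmZZfmZZmfmfZZfmfmZZfmZZ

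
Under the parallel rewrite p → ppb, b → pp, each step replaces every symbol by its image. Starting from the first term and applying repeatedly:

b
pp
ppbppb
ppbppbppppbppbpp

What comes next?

Rewriting the 16 symbols of ppbppbppppbppbpp one by one yields ppb ppb pp ppb ppb pp ppb ppb ppb ppb pp ppb ppb pp ppb ppb; concatenated:

ppbppbppppbppbppppbppbppbppbppppbppbppppbppb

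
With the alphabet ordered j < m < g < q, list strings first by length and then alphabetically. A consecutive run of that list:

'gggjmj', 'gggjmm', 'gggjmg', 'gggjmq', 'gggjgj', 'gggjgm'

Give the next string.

gggjgg

Treat gggjgm as a base-4 numeral over the given alphabet and add one, carrying through any trailing q's.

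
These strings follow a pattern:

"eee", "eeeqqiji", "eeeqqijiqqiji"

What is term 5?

eeeqqijiqqijiqqijiqqiji

Every step adds qqiji to the end: s(k+1) = s(k)·qqiji.
From eeeqqijiqqiji, 2 further steps: eeeqqijiqqiji → eeeqqijiqqijiqqiji → (answer).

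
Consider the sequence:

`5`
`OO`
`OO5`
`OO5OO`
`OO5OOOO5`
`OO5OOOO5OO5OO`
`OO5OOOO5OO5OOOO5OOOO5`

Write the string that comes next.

Each term (from the third on) is the previous term followed by the one before it: term 3 = OO·5 = OO5.
The next term joins OO5OOOO5OO5OOOO5OOOO5 and OO5OOOO5OO5OO.

OO5OOOO5OO5OOOO5OOOO5OO5OOOO5OO5OO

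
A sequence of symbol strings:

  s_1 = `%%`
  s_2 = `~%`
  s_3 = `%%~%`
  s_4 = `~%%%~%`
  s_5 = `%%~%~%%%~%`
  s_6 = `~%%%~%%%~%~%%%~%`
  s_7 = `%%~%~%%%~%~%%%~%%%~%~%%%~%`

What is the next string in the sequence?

This is a Fibonacci-style word recurrence s(k) = s(k−2)·s(k−1): e.g. %%·~% = %%~%.
Continuing: ~%%%~%%%~%~%%%~% · %%~%~%%%~%~%%%~%%%~%~%%%~% gives term 8.

~%%%~%%%~%~%%%~%%%~%~%%%~%~%%%~%%%~%~%%%~%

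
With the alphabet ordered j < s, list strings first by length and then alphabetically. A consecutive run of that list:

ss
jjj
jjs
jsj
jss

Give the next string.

Treat jss as a base-2 numeral over the given alphabet and add one, carrying through any trailing s's.

sjj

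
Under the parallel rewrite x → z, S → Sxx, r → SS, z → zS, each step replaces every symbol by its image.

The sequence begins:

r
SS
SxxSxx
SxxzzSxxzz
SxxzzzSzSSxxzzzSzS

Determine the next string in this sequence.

SxxzzzSzSzSSxxzSSxxSxxzzzSzSzSSxxzSSxx

Replace each of the 18 characters of SxxzzzSzSSxxzzzSzS in place — Sxx z z zS zS zS Sxx zS Sxx Sxx z z zS zS zS Sxx zS Sxx — and concatenate.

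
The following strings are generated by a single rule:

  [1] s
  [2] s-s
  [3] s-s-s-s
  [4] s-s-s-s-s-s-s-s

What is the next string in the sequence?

Every step duplicates the string with '-' between the halves.
Doubling s-s-s-s-s-s-s-s with '-' between the halves:

s-s-s-s-s-s-s-s-s-s-s-s-s-s-s-s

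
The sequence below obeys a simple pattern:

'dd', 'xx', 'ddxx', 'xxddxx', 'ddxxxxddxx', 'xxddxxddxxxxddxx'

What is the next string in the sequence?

Each term (from the third on) is the two preceding terms concatenated in order: term 3 = dd·xx = ddxx.
Continuing: ddxxxxddxx · xxddxxddxxxxddxx gives term 7.

ddxxxxddxxxxddxxddxxxxddxx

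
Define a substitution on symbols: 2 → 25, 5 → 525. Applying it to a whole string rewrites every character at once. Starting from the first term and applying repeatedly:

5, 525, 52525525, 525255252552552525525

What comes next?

φ(525255252552552525525) expands symbol-by-symbol to 525 25 525 25 525 525 25 525 25 525 525 25 525 525 25 525 25 525 525 25 525; joining the 21 pieces gives the next term.

5252552525525525255252552552525525525255252552552525525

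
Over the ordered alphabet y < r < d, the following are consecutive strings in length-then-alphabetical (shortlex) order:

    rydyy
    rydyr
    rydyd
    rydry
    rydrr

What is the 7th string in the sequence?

Continuing the enumeration 2 steps past rydrr: rydrr → rydrd → (answer).

ryddy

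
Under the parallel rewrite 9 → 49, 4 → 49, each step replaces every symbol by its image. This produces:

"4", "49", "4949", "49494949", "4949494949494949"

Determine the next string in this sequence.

Rewriting the 16 symbols of 4949494949494949 one by one yields 49 49 49 49 49 49 49 49 49 49 49 49 49 49 49 49; concatenated:

49494949494949494949494949494949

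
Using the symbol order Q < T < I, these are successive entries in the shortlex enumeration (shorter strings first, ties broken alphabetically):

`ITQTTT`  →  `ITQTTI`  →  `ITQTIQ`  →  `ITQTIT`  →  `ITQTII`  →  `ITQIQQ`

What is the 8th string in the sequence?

Continuing the enumeration 2 steps past ITQIQQ: ITQIQQ → ITQIQT → (answer).

ITQIQI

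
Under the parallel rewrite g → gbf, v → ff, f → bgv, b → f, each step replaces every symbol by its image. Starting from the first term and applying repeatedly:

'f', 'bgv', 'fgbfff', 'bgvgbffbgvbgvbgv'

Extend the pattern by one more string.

fgbfffgbffbgvbgvfgbffffgbffffgbfff

Replace each of the 16 characters of bgvgbffbgvbgvbgv in place — f gbf ff gbf f bgv bgv f gbf ff f gbf ff f gbf ff — and concatenate.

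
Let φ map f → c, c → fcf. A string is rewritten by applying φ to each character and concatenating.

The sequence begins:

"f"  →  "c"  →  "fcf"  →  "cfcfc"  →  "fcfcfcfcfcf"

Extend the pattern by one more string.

Apply φ to fcfcfcfcfcf symbol by symbol: f→c, c→fcf, f→c, c→fcf, f→c, c→fcf, f→c, c→fcf, f→c, c→fcf, f→c; joined: c fcf c fcf c fcf c fcf c fcf c.

cfcfcfcfcfcfcfcfcfcfc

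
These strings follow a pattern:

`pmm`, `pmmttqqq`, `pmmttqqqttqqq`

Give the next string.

Every step adds ttqqq to the end: s(k+1) = s(k)·ttqqq.
Applying this once more to pmmttqqqttqqq:

pmmttqqqttqqqttqqq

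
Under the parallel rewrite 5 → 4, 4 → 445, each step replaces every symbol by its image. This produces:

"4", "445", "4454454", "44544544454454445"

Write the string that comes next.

Rewriting the 17 symbols of 44544544454454445 one by one yields 445 445 4 445 445 4 445 445 445 4 445 445 4 445 445 445 4; concatenated:

44544544454454445445445444544544454454454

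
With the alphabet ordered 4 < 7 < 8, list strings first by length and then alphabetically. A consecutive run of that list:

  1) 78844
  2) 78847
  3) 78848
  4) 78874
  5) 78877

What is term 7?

78884

Continuing the enumeration 2 steps past 78877: 78877 → 78878 → (answer).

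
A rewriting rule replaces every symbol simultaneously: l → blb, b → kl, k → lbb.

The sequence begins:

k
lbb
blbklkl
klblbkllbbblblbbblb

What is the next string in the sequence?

lbbblbklblbkllbbblbblbklklklblbklblbklklklblbkl

φ(klblbkllbbblblbbblb) expands symbol-by-symbol to lbb blb kl blb kl lbb blb blb kl kl kl blb kl blb kl kl kl blb kl; joining the 19 pieces gives the next term.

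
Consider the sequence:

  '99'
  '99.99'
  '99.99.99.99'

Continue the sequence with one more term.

s(k+1) = s(k)·.·s(k) — each term doubles the last with '.' between the halves.
So the next term is two copies of 99.99.99.99 with '.' between the halves.

99.99.99.99.99.99.99.99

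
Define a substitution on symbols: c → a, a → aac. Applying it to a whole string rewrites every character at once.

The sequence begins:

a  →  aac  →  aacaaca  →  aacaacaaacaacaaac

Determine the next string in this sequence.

aacaacaaacaacaaacaacaacaaacaacaaacaacaaca

Replace each of the 17 characters of aacaacaaacaacaaac in place — aac aac a aac aac a aac aac aac a aac aac a aac aac aac a — and concatenate.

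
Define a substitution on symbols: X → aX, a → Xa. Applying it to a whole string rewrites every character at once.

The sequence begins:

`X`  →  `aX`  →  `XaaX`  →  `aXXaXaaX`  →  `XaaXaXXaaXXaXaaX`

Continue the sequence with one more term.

aXXaXaaXXaaXaXXaXaaXaXXaaXXaXaaX

φ(XaaXaXXaaXXaXaaX) expands symbol-by-symbol to aX Xa Xa aX Xa aX aX Xa Xa aX aX Xa aX Xa Xa aX; joining the 16 pieces gives the next term.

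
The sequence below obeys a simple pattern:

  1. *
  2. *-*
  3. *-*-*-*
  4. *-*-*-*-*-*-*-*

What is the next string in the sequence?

*-*-*-*-*-*-*-*-*-*-*-*-*-*-*-*

Each string is two copies of the previous one joined by '-'.
One more doubling of *-*-*-*-*-*-*-* gives the answer.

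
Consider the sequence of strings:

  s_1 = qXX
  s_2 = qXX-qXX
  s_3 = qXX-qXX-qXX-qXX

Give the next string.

qXX-qXX-qXX-qXX-qXX-qXX-qXX-qXX

Every step duplicates the string with '-' between the halves.
One more doubling of qXX-qXX-qXX-qXX gives the answer.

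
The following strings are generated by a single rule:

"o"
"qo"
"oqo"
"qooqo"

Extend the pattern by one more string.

This is a Fibonacci-style word recurrence s(k) = s(k−2)·s(k−1): e.g. o·qo = oqo.
Continuing: oqo · qooqo gives term 5.

oqoqooqo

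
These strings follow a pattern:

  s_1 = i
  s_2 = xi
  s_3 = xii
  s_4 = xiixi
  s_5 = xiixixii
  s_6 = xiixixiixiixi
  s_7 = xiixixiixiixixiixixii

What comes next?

xiixixiixiixixiixixiixiixixiixiixi

Each term (from the third on) is the previous term followed by the one before it: term 3 = xi·i = xii.
So term 8 is xiixixiixiixixiixixii·xiixixiixiixi.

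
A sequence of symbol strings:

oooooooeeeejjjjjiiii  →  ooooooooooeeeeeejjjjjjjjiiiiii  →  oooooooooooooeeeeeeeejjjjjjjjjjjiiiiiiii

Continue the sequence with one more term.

Reading off run lengths: o runs 7, 10, 13; e runs 4, 6, 8; j runs 5, 8, 11; i runs 4, 6, 8 — each is linear in n, where the shown terms are n = 2, 3, 4.
At n = 5 the blocks have lengths 16, 10, 14, 10.

ooooooooooooooooeeeeeeeeeejjjjjjjjjjjjjjiiiiiiiiii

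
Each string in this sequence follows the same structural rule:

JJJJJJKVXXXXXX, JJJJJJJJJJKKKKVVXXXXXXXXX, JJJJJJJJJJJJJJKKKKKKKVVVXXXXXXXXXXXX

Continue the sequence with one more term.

Reading off run lengths: J runs 6, 10, 14; K runs 1, 4, 7; V runs 1, 2, 3; X runs 6, 9, 12 — each is linear in n (n = 1, 2, …).
Setting n = 4 gives 18, 10, 4, 15 characters in each block.

JJJJJJJJJJJJJJJJJJKKKKKKKKKKVVVVXXXXXXXXXXXXXXX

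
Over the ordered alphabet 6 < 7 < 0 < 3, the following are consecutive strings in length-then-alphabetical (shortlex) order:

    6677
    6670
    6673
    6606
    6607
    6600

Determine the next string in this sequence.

6603

Find the rightmost character of 6600 below 3, bump it to the next letter, and reset everything to its right to 6.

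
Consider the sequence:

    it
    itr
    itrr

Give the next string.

Each term is the previous one with r appended.
One more step from itrr gives the answer.

itrrr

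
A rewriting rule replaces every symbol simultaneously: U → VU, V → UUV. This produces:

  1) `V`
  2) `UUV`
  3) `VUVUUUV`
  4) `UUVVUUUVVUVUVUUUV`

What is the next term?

Rewriting the 17 symbols of UUVVUUUVVUVUVUUUV one by one yields VU VU UUV UUV VU VU VU UUV UUV VU UUV VU UUV VU VU VU UUV; concatenated:

VUVUUUVUUVVUVUVUUUVUUVVUUUVVUUUVVUVUVUUUV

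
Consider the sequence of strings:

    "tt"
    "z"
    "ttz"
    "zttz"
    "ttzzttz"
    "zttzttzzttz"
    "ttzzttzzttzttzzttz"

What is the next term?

This is a Fibonacci-style word recurrence s(k) = s(k−2)·s(k−1): e.g. tt·z = ttz.
So term 8 is zttzttzzttz·ttzzttzzttzttzzttz.

zttzttzzttzttzzttzzttzttzzttz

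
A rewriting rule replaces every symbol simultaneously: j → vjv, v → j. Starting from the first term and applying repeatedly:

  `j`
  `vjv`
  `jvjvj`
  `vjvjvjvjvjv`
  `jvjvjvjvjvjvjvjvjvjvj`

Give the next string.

φ(jvjvjvjvjvjvjvjvjvjvj) expands symbol-by-symbol to vjv j vjv j vjv j vjv j vjv j vjv j vjv j vjv j vjv j vjv j vjv; joining the 21 pieces gives the next term.

vjvjvjvjvjvjvjvjvjvjvjvjvjvjvjvjvjvjvjvjvjv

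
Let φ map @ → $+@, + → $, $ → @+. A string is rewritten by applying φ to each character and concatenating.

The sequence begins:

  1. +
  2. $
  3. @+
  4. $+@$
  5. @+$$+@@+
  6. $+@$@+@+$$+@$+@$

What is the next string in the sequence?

@+$$+@@+$+@$$+@$@+@+$$+@@+$$+@@+

φ($+@$@+@+$$+@$+@$) expands symbol-by-symbol to @+ $ $+@ @+ $+@ $ $+@ $ @+ @+ $ $+@ @+ $ $+@ @+; joining the 16 pieces gives the next term.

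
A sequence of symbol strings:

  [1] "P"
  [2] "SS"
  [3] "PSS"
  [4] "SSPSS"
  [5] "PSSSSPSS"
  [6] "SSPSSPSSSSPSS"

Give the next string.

From term 3 onward, concatenate the second-to-last term with the last: P·SS = PSS, SS·PSS = SSPSS, …
So term 7 is PSSSSPSS·SSPSSPSSSSPSS.

PSSSSPSSSSPSSPSSSSPSS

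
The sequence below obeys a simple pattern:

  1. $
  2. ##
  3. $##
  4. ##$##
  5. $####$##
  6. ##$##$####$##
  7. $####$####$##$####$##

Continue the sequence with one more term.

From term 3 onward, concatenate the second-to-last term with the last: $·## = $##, ##·$## = ##$##, …
The next term joins ##$##$####$## and $####$####$##$####$##.

##$##$####$##$####$####$##$####$##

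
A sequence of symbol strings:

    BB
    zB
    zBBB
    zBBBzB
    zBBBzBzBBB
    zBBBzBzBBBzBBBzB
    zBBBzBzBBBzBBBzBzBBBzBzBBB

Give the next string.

Each term (from the third on) is the previous term followed by the one before it: term 3 = zB·BB = zBBB.
So term 8 is zBBBzBzBBBzBBBzBzBBBzBzBBB·zBBBzBzBBBzBBBzB.

zBBBzBzBBBzBBBzBzBBBzBzBBBzBBBzBzBBBzBBBzB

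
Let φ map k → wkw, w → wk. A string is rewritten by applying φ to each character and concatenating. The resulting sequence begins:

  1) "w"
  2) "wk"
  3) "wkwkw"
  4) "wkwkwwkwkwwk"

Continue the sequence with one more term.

Rewriting each symbol of wkwkwwkwkwwk: w→wk, k→wkw, w→wk, k→wkw, w→wk, w→wk, k→wkw, w→wk, k→wkw, w→wk, w→wk, k→wkw, which concatenates to wk wkw wk wkw wk wk wkw wk wkw wk wk wkw.

wkwkwwkwkwwkwkwkwwkwkwwkwkwkw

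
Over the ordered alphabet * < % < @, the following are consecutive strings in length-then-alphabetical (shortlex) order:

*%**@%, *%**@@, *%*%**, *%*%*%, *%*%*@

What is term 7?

*%*%%%

Advancing 2 positions from *%*%*@ through *%*%*@ → *%*%%* reaches term 7.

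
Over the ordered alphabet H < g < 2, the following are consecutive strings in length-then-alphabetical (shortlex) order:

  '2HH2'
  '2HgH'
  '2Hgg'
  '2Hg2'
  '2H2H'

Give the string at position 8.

2gHH

Advancing 3 positions from 2H2H through 2H2H → 2H2g → 2H22 reaches term 8.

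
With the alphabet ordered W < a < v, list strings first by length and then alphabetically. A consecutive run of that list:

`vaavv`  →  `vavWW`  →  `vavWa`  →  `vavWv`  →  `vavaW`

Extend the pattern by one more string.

vavaa

Treat vavaW as a base-3 numeral over the given alphabet and add one, carrying through any trailing v's.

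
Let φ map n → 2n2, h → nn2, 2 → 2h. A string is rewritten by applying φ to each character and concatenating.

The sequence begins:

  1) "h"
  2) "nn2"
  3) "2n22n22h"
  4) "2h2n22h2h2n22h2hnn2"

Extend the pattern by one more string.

2hnn22h2n22h2hnn22hnn22h2n22h2hnn22hnn22n22n22h

Applying the rule to each of the 19 symbols of 2h2n22h2h2n22h2hnn2 gives the pieces 2h nn2 2h 2n2 2h 2h nn2 2h nn2 2h 2n2 2h 2h nn2 2h nn2 2n2 2n2 2h, which concatenate to the answer.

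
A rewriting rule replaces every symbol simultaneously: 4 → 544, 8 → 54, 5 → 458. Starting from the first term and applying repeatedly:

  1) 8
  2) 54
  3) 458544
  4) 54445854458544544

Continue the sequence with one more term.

4585445445444585445854454445854458544544458544544

Applying the rule to each of the 17 symbols of 54445854458544544 gives the pieces 458 544 544 544 458 54 458 544 544 458 54 458 544 544 458 544 544, which concatenate to the answer.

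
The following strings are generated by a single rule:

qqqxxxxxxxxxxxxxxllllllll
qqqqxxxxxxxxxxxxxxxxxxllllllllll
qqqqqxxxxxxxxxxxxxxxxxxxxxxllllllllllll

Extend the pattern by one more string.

The n-th term is n q's then 4n+2 x's then 2n+2 l's, where the shown terms are n = 3, 4, 5.
At n = 6 the blocks have lengths 6, 26, 14.

qqqqqqxxxxxxxxxxxxxxxxxxxxxxxxxxllllllllllllll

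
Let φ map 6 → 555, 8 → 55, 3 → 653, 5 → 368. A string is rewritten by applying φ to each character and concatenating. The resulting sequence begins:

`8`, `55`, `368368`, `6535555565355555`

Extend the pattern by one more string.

Rewriting the 16 symbols of 6535555565355555 one by one yields 555 368 653 368 368 368 368 368 555 368 653 368 368 368 368 368; concatenated:

555368653368368368368368555368653368368368368368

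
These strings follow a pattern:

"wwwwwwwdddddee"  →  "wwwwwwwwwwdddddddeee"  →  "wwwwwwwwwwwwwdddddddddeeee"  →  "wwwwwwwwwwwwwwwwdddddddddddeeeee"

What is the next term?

Each string has the form w^{3n+1} d^{2n+1} e^{n}, where the shown terms are n = 2, 3, 4, 5.
For the next term, n = 6, so the run lengths are 19, 13, 6.

wwwwwwwwwwwwwwwwwwwdddddddddddddeeeeee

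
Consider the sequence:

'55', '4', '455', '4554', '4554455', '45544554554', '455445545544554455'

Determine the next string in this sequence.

This is a Fibonacci-style word recurrence s(k) = s(k−1)·s(k−2): e.g. 4·55 = 455.
So term 8 is 455445545544554455·45544554554.

45544554554455445545544554554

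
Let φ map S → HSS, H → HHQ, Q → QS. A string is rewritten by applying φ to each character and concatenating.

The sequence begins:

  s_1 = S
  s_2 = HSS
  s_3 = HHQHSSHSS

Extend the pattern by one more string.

Expanding HHQHSSHSS: H→HHQ, H→HHQ, Q→QS, H→HHQ, S→HSS, S→HSS, H→HHQ, S→HSS, S→HSS. Concatenated: HHQ HHQ QS HHQ HSS HSS HHQ HSS HSS.

HHQHHQQSHHQHSSHSSHHQHSSHSS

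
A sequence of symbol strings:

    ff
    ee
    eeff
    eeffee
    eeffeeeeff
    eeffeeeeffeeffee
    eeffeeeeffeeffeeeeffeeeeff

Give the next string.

eeffeeeeffeeffeeeeffeeeeffeeffeeeeffeeffee

Each term (from the third on) is the previous term followed by the one before it: term 3 = ee·ff = eeff.
The next term joins eeffeeeeffeeffeeeeffeeeeff and eeffeeeeffeeffee.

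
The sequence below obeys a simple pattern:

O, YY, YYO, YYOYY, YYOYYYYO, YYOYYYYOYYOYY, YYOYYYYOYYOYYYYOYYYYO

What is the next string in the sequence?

From term 3 onward, concatenate the last term with the second-to-last: YY·O = YYO, YYO·YY = YYOYY, …
So term 8 is YYOYYYYOYYOYYYYOYYYYO·YYOYYYYOYYOYY.

YYOYYYYOYYOYYYYOYYYYOYYOYYYYOYYOYY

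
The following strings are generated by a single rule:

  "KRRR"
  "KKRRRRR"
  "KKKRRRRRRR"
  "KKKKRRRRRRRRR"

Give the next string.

KKKKKRRRRRRRRRRR

Term n consists of n K's, followed by 2n+1 R's (n = 1, 2, …).
Setting n = 5 gives 5, 11 characters in each block.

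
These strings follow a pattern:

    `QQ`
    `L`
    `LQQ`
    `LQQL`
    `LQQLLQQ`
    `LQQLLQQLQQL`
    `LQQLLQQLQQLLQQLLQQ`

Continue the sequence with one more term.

Each term (from the third on) is the previous term followed by the one before it: term 3 = L·QQ = LQQ.
Continuing: LQQLLQQLQQLLQQLLQQ · LQQLLQQLQQL gives term 8.

LQQLLQQLQQLLQQLLQQLQQLLQQLQQL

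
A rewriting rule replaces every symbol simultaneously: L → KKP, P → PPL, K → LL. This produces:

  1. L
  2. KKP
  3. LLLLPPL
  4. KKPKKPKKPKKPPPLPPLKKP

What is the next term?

Applying the rule to each of the 21 symbols of KKPKKPKKPKKPPPLPPLKKP gives the pieces LL LL PPL LL LL PPL LL LL PPL LL LL PPL PPL PPL KKP PPL PPL KKP LL LL PPL, which concatenate to the answer.

LLLLPPLLLLLPPLLLLLPPLLLLLPPLPPLPPLKKPPPLPPLKKPLLLLPPL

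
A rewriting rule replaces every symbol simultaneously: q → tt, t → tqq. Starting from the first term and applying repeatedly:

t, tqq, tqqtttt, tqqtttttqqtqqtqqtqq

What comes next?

Applying the rule to each of the 19 symbols of tqqtttttqqtqqtqqtqq gives the pieces tqq tt tt tqq tqq tqq tqq tqq tt tt tqq tt tt tqq tt tt tqq tt tt, which concatenate to the answer.

tqqtttttqqtqqtqqtqqtqqtttttqqtttttqqtttttqqtttt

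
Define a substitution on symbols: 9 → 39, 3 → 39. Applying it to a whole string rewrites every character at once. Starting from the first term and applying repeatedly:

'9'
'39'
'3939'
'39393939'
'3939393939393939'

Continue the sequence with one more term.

Rewriting the 16 symbols of 3939393939393939 one by one yields 39 39 39 39 39 39 39 39 39 39 39 39 39 39 39 39; concatenated:

39393939393939393939393939393939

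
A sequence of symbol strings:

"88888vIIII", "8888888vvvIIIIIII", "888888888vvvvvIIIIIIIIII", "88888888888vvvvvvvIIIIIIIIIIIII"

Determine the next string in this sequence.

8888888888888vvvvvvvvvIIIIIIIIIIIIIIII

Term n consists of 2n+3 8's, followed by 2n-1 v's, followed by 3n+1 I's (n = 1, 2, …).
For the next term, n = 5, so the run lengths are 13, 9, 16.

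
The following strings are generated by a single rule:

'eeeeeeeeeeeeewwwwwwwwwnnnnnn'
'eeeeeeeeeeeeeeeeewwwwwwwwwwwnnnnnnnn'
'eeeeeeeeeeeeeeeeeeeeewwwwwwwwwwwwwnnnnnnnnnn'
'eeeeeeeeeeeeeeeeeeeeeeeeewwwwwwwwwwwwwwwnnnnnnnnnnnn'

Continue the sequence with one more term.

Term n consists of 4n+1 e's, followed by 2n+3 w's, followed by 2n n's, where the shown terms are n = 3, 4, 5, 6.
At n = 7 the blocks have lengths 29, 17, 14.

eeeeeeeeeeeeeeeeeeeeeeeeeeeeewwwwwwwwwwwwwwwwwnnnnnnnnnnnnnn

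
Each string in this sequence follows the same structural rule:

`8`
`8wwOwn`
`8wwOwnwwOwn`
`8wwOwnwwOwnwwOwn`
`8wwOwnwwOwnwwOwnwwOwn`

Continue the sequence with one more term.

Every step adds wwOwn to the end: s(k+1) = s(k)·wwOwn.
So the next term is 8wwOwnwwOwnwwOwnwwOwn·wwOwn.

8wwOwnwwOwnwwOwnwwOwnwwOwn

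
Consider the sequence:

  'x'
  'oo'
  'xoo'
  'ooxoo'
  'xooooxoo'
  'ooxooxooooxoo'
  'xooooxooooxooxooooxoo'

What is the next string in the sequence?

ooxooxooooxooxooooxooooxooxooooxoo

From term 3 onward, concatenate the second-to-last term with the last: x·oo = xoo, oo·xoo = ooxoo, …
So term 8 is ooxooxooooxoo·xooooxooooxooxooooxoo.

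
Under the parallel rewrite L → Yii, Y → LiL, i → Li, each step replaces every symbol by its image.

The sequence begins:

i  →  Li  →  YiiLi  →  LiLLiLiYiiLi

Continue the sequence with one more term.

Apply φ to LiLLiLiYiiLi symbol by symbol: L→Yii, i→Li, L→Yii, L→Yii, i→Li, L→Yii, i→Li, Y→LiL, i→Li, i→Li, L→Yii, i→Li; joined: Yii Li Yii Yii Li Yii Li LiL Li Li Yii Li.

YiiLiYiiYiiLiYiiLiLiLLiLiYiiLi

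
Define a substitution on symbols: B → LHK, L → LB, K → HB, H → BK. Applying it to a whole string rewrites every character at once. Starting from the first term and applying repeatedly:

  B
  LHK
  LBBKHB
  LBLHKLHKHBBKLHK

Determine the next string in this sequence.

Applying the rule to each of the 15 symbols of LBLHKLHKHBBKLHK gives the pieces LB LHK LB BK HB LB BK HB BK LHK LHK HB LB BK HB, which concatenate to the answer.

LBLHKLBBKHBLBBKHBBKLHKLHKHBLBBKHB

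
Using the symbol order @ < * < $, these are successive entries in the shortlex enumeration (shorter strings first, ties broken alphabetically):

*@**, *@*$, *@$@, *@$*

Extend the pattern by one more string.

Treat *@$* as a base-3 numeral over the given alphabet and add one, carrying through any trailing $'s.

*@$$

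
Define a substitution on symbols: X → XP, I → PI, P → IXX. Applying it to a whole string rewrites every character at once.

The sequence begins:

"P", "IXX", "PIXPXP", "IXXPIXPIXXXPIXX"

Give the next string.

Applying the rule to each of the 15 symbols of IXXPIXPIXXXPIXX gives the pieces PI XP XP IXX PI XP IXX PI XP XP XP IXX PI XP XP, which concatenate to the answer.

PIXPXPIXXPIXPIXXPIXPXPXPIXXPIXPXP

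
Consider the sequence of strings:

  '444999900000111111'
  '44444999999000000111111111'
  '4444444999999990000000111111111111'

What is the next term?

Each string has the form 4^{2n-1} 9^{2n} 0^{n+3} 1^{3n}, where the shown terms are n = 2, 3, 4.
Setting n = 5 gives 9, 10, 8, 15 characters in each block.

444444444999999999900000000111111111111111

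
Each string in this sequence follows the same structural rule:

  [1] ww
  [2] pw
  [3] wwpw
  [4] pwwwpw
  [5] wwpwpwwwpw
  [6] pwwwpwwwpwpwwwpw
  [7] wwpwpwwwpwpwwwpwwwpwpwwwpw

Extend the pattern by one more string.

pwwwpwwwpwpwwwpwwwpwpwwwpwpwwwpwwwpwpwwwpw

From term 3 onward, concatenate the second-to-last term with the last: ww·pw = wwpw, pw·wwpw = pwwwpw, …
So term 8 is pwwwpwwwpwpwwwpw·wwpwpwwwpwpwwwpwwwpwpwwwpw.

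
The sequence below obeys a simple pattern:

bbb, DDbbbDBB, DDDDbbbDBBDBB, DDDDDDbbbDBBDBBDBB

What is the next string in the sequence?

s(k+1) = DD·s(k)·DBB, so each term gains DD as a prefix and DBB as a suffix.
Applying this once more to DDDDDDbbbDBBDBBDBB:

DDDDDDDDbbbDBBDBBDBBDBB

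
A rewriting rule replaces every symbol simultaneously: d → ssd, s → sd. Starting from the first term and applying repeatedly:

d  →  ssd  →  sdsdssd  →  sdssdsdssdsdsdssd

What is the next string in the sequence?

sdssdsdsdssdsdssdsdsdssdsdssdsdssdsdsdssd

φ(sdssdsdssdsdsdssd) expands symbol-by-symbol to sd ssd sd sd ssd sd ssd sd sd ssd sd ssd sd ssd sd sd ssd; joining the 17 pieces gives the next term.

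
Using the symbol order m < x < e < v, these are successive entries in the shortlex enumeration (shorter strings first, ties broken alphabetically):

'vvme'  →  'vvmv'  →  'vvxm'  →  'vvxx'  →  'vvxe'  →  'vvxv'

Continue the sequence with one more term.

Treat vvxv as a base-4 numeral over the given alphabet and add one, carrying through any trailing v's.

vvem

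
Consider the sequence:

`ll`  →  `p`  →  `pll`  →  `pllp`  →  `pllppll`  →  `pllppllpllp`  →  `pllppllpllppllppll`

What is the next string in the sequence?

pllppllpllppllppllpllppllpllp

This is a Fibonacci-style word recurrence s(k) = s(k−1)·s(k−2): e.g. p·ll = pll.
Continuing: pllppllpllppllppll · pllppllpllp gives term 8.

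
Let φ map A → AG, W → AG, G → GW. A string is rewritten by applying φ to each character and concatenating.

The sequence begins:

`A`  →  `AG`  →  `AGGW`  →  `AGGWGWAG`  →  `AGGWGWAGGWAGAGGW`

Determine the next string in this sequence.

φ(AGGWGWAGGWAGAGGW) expands symbol-by-symbol to AG GW GW AG GW AG AG GW GW AG AG GW AG GW GW AG; joining the 16 pieces gives the next term.

AGGWGWAGGWAGAGGWGWAGAGGWAGGWGWAG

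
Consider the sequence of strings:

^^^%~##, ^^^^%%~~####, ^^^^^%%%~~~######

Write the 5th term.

The n-th term is n+2 ^'s then n %'s then n ~'s then 2n #'s (n = 1, 2, …).
For term 5, n = 5, so the run lengths are 7, 5, 5, 10.

^^^^^^^%%%%%~~~~~##########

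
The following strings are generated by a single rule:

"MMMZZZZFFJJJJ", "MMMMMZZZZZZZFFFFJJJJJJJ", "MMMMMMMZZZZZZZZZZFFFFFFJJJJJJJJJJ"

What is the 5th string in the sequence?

MMMMMMMMMMMZZZZZZZZZZZZZZZZFFFFFFFFFFJJJJJJJJJJJJJJJJ

Each string has the form M^{2n+1} Z^{3n+1} F^{2n} J^{3n+1} (n = 1, 2, …).
At n = 5 the blocks have lengths 11, 16, 10, 16.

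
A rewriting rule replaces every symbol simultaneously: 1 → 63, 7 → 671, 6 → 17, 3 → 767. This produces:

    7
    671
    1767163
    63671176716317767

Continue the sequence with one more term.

177671767163636711767163177676367167117671

Applying the rule to each of the 17 symbols of 63671176716317767 gives the pieces 17 767 17 671 63 63 671 17 671 63 17 767 63 671 671 17 671, which concatenate to the answer.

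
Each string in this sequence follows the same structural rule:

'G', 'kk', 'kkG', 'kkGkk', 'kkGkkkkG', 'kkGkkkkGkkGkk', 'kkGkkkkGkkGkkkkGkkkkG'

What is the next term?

kkGkkkkGkkGkkkkGkkkkGkkGkkkkGkkGkk

This is a Fibonacci-style word recurrence s(k) = s(k−1)·s(k−2): e.g. kk·G = kkG.
The next term joins kkGkkkkGkkGkkkkGkkkkG and kkGkkkkGkkGkk.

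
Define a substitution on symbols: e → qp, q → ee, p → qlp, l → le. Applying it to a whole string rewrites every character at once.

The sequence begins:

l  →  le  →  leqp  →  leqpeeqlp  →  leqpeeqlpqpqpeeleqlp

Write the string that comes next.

Rewriting the 20 symbols of leqpeeqlpqpqpeeleqlp one by one yields le qp ee qlp qp qp ee le qlp ee qlp ee qlp qp qp le qp ee le qlp; concatenated:

leqpeeqlpqpqpeeleqlpeeqlpeeqlpqpqpleqpeeleqlp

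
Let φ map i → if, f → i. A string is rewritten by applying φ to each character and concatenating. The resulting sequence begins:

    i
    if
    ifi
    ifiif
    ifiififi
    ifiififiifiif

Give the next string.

Replace each of the 13 characters of ifiififiifiif in place — if i if if i if i if if i if if i — and concatenate.

ifiififiifiififiififi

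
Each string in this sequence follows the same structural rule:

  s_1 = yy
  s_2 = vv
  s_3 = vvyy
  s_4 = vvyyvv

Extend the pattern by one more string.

vvyyvvvvyy

Each term (from the third on) is the previous term followed by the one before it: term 3 = vv·yy = vvyy.
Continuing: vvyyvv · vvyy gives term 5.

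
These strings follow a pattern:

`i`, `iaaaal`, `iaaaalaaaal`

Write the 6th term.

iaaaalaaaalaaaalaaaalaaaal

Every step adds aaaal to the end: s(k+1) = s(k)·aaaal.
From iaaaalaaaal, 3 further steps: iaaaalaaaal → iaaaalaaaalaaaal → iaaaalaaaalaaaalaaaal → (answer).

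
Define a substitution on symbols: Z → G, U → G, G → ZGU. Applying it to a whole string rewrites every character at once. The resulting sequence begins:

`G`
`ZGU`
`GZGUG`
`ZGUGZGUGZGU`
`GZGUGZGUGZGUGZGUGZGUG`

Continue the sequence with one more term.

φ(GZGUGZGUGZGUGZGUGZGUG) expands symbol-by-symbol to ZGU G ZGU G ZGU G ZGU G ZGU G ZGU G ZGU G ZGU G ZGU G ZGU G ZGU; joining the 21 pieces gives the next term.

ZGUGZGUGZGUGZGUGZGUGZGUGZGUGZGUGZGUGZGUGZGU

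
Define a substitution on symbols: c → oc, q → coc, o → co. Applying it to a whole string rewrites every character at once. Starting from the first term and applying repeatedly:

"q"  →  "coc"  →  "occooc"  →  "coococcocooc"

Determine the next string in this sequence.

occocooccoococcooccocooc

Expanding coococcocooc: c→oc, o→co, o→co, c→oc, o→co, c→oc, c→oc, o→co, c→oc, o→co, o→co, c→oc. Concatenated: oc co co oc co oc oc co oc co co oc.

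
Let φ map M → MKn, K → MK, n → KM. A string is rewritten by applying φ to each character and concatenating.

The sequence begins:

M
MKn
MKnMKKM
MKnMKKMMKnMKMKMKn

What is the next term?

Rewriting the 17 symbols of MKnMKKMMKnMKMKMKn one by one yields MKn MK KM MKn MK MK MKn MKn MK KM MKn MK MKn MK MKn MK KM; concatenated:

MKnMKKMMKnMKMKMKnMKnMKKMMKnMKMKnMKMKnMKKM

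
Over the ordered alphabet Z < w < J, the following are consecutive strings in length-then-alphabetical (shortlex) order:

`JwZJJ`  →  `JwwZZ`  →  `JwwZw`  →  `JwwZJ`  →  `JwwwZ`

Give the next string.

The successor of JwwwZ increments the rightmost position that isn't already J and resets every position after it to Z.

Jwwww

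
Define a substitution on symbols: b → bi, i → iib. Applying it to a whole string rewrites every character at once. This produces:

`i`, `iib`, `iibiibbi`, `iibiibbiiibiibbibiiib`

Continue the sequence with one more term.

Rewriting the 21 symbols of iibiibbiiibiibbibiiib one by one yields iib iib bi iib iib bi bi iib iib iib bi iib iib bi bi iib bi iib iib iib bi; concatenated:

iibiibbiiibiibbibiiibiibiibbiiibiibbibiiibbiiibiibiibbi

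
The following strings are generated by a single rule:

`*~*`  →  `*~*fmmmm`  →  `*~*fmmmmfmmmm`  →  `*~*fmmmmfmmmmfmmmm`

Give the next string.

*~*fmmmmfmmmmfmmmmfmmmm

Each term is the previous one with fmmmm appended.
One more step from *~*fmmmmfmmmmfmmmm gives the answer.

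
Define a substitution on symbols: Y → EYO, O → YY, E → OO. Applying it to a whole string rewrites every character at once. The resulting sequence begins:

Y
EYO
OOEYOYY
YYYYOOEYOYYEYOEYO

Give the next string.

EYOEYOEYOEYOYYYYOOEYOYYEYOEYOOOEYOYYOOEYOYY

Applying the rule to each of the 17 symbols of YYYYOOEYOYYEYOEYO gives the pieces EYO EYO EYO EYO YY YY OO EYO YY EYO EYO OO EYO YY OO EYO YY, which concatenate to the answer.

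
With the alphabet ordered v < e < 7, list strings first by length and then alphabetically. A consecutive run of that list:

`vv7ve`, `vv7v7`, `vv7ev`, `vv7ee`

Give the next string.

vv7e7

Find the rightmost character of vv7ee below 7, bump it to the next letter, and reset everything to its right to v.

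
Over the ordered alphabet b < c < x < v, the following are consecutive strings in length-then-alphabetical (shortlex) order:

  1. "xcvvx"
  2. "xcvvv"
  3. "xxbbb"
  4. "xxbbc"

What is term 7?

Stepping forward 3 times from xxbbc: xxbbc → xxbbx → xxbbv, then the target.

xxbcb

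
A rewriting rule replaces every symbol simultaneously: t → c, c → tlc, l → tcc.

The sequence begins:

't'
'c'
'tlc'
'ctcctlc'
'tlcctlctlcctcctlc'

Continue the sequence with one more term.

ctcctlctlcctcctlcctcctlctlcctlctlcctcctlc

φ(tlcctlctlcctcctlc) expands symbol-by-symbol to c tcc tlc tlc c tcc tlc c tcc tlc tlc c tlc tlc c tcc tlc; joining the 17 pieces gives the next term.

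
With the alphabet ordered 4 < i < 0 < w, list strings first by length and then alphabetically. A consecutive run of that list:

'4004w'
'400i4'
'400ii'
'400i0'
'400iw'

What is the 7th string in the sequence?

4000i

Stepping forward 2 times from 400iw: 400iw → 40004, then the target.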